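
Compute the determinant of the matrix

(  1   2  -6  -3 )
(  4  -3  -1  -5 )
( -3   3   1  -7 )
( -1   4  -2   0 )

The determinant is -530.

Expand along row 4 (it has 1 zero):
  − (-1) · M_41   where M_41 = det([2 -6 -3; -3 -1 -5; 3 1 -7]) = 240
  + (4) · M_42   where M_42 = det([1 -6 -3; 4 -1 -5; -3 1 -7]) = -249
  − (-2) · M_43   where M_43 = det([1 2 -3; 4 -3 -5; -3 3 -7]) = 113
det = (-1)·(-1)·(240) + (+1)·(4)·(-249) + (-1)·(-2)·(113) = -530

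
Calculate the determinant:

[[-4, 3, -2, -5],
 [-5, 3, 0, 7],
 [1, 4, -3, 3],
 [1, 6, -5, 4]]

145

Expand along row 2 (it has 1 zero):
  − (-5) · M_21   where M_21 = det([3 -2 -5; 4 -3 3; 6 -5 4]) = 15
  + (3) · M_22   where M_22 = det([-4 -2 -5; 1 -3 3; 1 -5 4]) = 0
  + (7) · M_24   where M_24 = det([-4 3 -2; 1 4 -3; 1 6 -5]) = 10
det = (-1)·(-5)·(15) + (+1)·(3)·(0) + (+1)·(7)·(10) = 145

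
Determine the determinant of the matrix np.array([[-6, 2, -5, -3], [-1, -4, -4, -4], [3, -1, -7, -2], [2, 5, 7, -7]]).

3215

Expand along row 1:
  + (-6) · M_11   where M_11 = det([-4 -4 -4; -1 -7 -2; 5 7 -7]) = -296
  − (2) · M_12   where M_12 = det([-1 -4 -4; 3 -7 -2; 2 7 -7]) = -271
  + (-5) · M_13   where M_13 = det([-1 -4 -4; 3 -1 -2; 2 5 -7]) = -153
  − (-3) · M_14   where M_14 = det([-1 -4 -4; 3 -1 -7; 2 5 7]) = 44
det = (+1)·(-6)·(-296) + (-1)·(2)·(-271) + (+1)·(-5)·(-153) + (-1)·(-3)·(44) = 3215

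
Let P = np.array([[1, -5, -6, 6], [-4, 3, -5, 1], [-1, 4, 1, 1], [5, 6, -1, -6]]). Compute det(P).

Expand along row 1:
  + (1) · M_11   where M_11 = det([3 -5 1; 4 1 1; 6 -1 -6]) = -175
  − (-5) · M_12   where M_12 = det([-4 -5 1; -1 1 1; 5 -1 -6]) = 21
  + (-6) · M_13   where M_13 = det([-4 3 1; -1 4 1; 5 6 -6]) = 91
  − (6) · M_14   where M_14 = det([-4 3 -5; -1 4 1; 5 6 -1]) = 182
det = (+1)·(1)·(-175) + (-1)·(-5)·(21) + (+1)·(-6)·(91) + (-1)·(6)·(182) = -1708

|P| = -1708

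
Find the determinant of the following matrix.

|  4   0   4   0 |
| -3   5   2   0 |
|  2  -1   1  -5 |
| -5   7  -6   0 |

Expand along column 4 (it has 3 zeros):
  − (-5) · M_34   where M_34 = det([4 0 4; -3 5 2; -5 7 -6]) = -160
det = (-1)·(-5)·(-160) = -800

-800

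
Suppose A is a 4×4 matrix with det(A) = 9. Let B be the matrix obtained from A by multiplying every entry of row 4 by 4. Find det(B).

36

Scaling one row by 4 multiplies the determinant by 4.
det(B) = (4)·(9) = 36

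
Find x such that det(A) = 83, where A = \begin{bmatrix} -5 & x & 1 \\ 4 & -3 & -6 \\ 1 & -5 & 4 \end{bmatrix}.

x = 5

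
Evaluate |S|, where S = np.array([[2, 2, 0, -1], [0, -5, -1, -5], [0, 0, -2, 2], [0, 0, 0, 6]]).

The determinant is 120.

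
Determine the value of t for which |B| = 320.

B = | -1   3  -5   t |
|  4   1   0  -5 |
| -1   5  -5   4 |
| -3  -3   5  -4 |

Expanding along the row containing t, det(B) is linear in t: det(B) = (-60)·t + (440).
Set (-60)·t + (440) = 320  ⇒  (-60)·t = -120  ⇒  t = 2.

t = 2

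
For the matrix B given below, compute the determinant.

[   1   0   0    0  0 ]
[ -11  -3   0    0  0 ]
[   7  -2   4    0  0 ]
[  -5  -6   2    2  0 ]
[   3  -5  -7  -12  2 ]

-48

B is lower triangular, so det(B) is the product of the diagonal entries:
det = (1) · (-3) · (4) · (2) · (2) = -48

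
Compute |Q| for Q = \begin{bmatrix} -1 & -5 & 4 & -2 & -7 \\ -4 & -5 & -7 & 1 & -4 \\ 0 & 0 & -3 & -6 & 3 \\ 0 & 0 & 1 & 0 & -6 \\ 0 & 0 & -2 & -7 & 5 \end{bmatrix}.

det(Q) = -945

Q is block upper-triangular with a 2×2 block and a 3×3 block on the diagonal, so its determinant equals the product of the determinants of the diagonal blocks.
det of the 2×2 block = -15
det of the 3×3 block = 63
det = (-15)·(63) = -945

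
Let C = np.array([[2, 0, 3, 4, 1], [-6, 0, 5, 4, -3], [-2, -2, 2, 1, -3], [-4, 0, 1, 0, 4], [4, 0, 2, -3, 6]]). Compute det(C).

Expand along column 2 (it has 4 zeros):
  − (-2) · M_32   where M_32 = det([2 3 4 1; -6 5 4 -3; -4 1 0 4; 4 2 -3 6]) = 1080
det = (-1)·(-2)·(1080) = 2160

The determinant is 2160.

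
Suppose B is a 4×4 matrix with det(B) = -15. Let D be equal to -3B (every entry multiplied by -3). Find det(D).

For a 4×4 matrix, det(-3B) = (-3)^4·det(B) = 81·det(B).
det(D) = (81)·(-15) = -1215

det(D) = -1215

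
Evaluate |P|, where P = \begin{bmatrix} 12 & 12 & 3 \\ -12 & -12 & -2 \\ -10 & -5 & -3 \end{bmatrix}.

|P| = -60

Expand along row 1:
  + 12 · |-12 -2; -5 -3| = 12·(36 − 10) = 312
  − 12 · |-12 -2; -10 -3| = −12·(36 − 20) = -192
  + 3 · |-12 -12; -10 -5| = 3·(60 − 120) = -180
Sum: (312) + (-192) + (-180) = -60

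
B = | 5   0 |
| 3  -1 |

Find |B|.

The determinant is -5.

det(B) = 5·(-1) − 0·3 = -5 − 0 = -5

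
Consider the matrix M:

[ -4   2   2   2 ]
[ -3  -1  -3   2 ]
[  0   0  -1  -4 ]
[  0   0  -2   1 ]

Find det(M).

M is block upper-triangular with a 2×2 block and a 2×2 block on the diagonal, so its determinant equals the product of the determinants of the diagonal blocks.
det of the 2×2 block = 10
det of the 2×2 block = -9
det = (10)·(-9) = -90

-90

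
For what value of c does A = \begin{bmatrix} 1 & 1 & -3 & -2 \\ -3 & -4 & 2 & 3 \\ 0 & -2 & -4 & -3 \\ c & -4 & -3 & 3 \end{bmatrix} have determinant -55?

Expanding along the row containing c, det(A) is linear in c: det(A) = (-20)·c + (-75).
Set (-20)·c + (-75) = -55  ⇒  (-20)·c = 20  ⇒  c = -1.

c = -1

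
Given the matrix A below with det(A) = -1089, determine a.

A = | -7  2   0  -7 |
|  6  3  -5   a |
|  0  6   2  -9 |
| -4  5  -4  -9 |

a = -5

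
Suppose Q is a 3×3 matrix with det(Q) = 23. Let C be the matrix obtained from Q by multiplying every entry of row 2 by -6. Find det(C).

-138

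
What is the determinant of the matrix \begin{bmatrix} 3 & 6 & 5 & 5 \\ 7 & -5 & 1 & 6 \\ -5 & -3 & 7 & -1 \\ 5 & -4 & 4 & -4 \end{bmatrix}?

6357

Expand along row 1:
  + (3) · M_11   where M_11 = det([-5 1 6; -3 7 -1; -4 4 -4]) = 208
  − (6) · M_12   where M_12 = det([7 1 6; -5 7 -1; 5 4 -4]) = -523
  + (5) · M_13   where M_13 = det([7 -5 6; -5 -3 -1; 5 -4 -4]) = 391
  − (5) · M_14   where M_14 = det([7 -5 1; -5 -3 7; 5 -4 4]) = -128
det = (+1)·(3)·(208) + (-1)·(6)·(-523) + (+1)·(5)·(391) + (-1)·(5)·(-128) = 6357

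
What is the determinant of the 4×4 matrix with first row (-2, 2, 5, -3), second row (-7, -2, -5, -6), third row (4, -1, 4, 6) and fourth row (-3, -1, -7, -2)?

Expand along row 1:
  + (-2) · M_11   where M_11 = det([-2 -5 -6; -1 4 6; -1 -7 -2]) = -94
  − (2) · M_12   where M_12 = det([-7 -5 -6; 4 4 6; -3 -7 -2]) = -92
  + (5) · M_13   where M_13 = det([-7 -2 -6; 4 -1 6; -3 -1 -2]) = 6
  − (-3) · M_14   where M_14 = det([-7 -2 -5; 4 -1 4; -3 -1 -7]) = -74
det = (+1)·(-2)·(-94) + (-1)·(2)·(-92) + (+1)·(5)·(6) + (-1)·(-3)·(-74) = 180

180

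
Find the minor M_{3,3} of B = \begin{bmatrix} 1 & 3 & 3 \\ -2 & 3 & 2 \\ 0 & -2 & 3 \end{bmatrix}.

The minor is 9.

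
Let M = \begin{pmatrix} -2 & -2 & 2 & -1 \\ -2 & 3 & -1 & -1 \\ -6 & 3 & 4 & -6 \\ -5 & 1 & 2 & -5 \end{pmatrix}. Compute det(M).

67

Expand along row 1:
  + (-2) · M_11   where M_11 = det([3 -1 -1; 3 4 -6; 1 2 -5]) = -35
  − (-2) · M_12   where M_12 = det([-2 -1 -1; -6 4 -6; -5 2 -5]) = 8
  + (2) · M_13   where M_13 = det([-2 3 -1; -6 3 -6; -5 1 -5]) = 9
  − (-1) · M_14   where M_14 = det([-2 3 -1; -6 3 4; -5 1 2]) = -37
det = (+1)·(-2)·(-35) + (-1)·(-2)·(8) + (+1)·(2)·(9) + (-1)·(-1)·(-37) = 67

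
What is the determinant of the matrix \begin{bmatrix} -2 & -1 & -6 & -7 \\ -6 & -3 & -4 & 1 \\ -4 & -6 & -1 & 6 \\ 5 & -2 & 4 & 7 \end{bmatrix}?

-418

Expand along row 1:
  + (-2) · M_11   where M_11 = det([-3 -4 1; -6 -1 6; -2 4 7]) = -53
  − (-1) · M_12   where M_12 = det([-6 -4 1; -4 -1 6; 5 4 7]) = -57
  + (-6) · M_13   where M_13 = det([-6 -3 1; -4 -6 6; 5 -2 7]) = 44
  − (-7) · M_14   where M_14 = det([-6 -3 -4; -4 -6 -1; 5 -2 4]) = -29
det = (+1)·(-2)·(-53) + (-1)·(-1)·(-57) + (+1)·(-6)·(44) + (-1)·(-7)·(-29) = -418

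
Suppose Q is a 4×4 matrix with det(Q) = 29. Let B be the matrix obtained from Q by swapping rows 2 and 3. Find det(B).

det(B) = -29

Swapping two rows multiplies the determinant by −1.
det(B) = (-1)·(29) = -29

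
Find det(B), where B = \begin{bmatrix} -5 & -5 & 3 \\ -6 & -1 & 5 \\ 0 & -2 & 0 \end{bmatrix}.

The determinant is -14.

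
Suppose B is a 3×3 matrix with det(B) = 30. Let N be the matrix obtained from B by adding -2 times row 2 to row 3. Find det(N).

Adding a multiple of one row to another leaves the determinant unchanged.
det(N) = (1)·(30) = 30

The determinant is 30.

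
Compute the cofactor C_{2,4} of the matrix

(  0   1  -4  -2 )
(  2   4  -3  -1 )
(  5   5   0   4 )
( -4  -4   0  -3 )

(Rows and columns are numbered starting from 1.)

Delete row 2 and column 4; the remaining 3×3 submatrix is [0 1 -4; 5 5 0; -4 -4 0].
Its determinant is 0.
The cofactor carries sign (−1)^(2+4) = +1, so C_{2,4} = +(0) = 0.

0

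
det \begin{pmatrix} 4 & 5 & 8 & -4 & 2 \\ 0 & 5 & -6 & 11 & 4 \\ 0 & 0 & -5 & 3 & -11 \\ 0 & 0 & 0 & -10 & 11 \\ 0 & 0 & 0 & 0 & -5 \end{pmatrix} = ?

The determinant is -5000.

The matrix is upper triangular, so the determinant is the product of the diagonal entries:
det = (4) · (5) · (-5) · (-10) · (-5) = -5000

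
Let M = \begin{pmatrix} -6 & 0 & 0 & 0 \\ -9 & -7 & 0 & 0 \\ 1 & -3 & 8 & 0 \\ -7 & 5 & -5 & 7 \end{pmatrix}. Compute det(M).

M is lower triangular, so det(M) is the product of the diagonal entries:
det = (-6) · (-7) · (8) · (7) = 2352

2352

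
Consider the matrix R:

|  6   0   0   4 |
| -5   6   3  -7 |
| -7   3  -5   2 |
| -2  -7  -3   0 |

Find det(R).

det(R) = 536

Expand along row 1 (it has 2 zeros):
  + (6) · M_11   where M_11 = det([6 3 -7; 3 -5 2; -7 -3 0]) = 302
  − (4) · M_14   where M_14 = det([-5 6 3; -7 3 -5; -2 -7 -3]) = 319
det = (+1)·(6)·(302) + (-1)·(4)·(319) = 536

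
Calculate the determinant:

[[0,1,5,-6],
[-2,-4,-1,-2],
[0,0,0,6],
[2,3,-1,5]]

-36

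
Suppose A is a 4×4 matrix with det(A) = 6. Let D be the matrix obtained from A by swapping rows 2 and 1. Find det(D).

Swapping two rows multiplies the determinant by −1.
det(D) = (-1)·(6) = -6

det(D) = -6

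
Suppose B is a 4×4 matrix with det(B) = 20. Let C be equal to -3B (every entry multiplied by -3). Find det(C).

For a 4×4 matrix, det(-3B) = (-3)^4·det(B) = 81·det(B).
det(C) = (81)·(20) = 1620

1620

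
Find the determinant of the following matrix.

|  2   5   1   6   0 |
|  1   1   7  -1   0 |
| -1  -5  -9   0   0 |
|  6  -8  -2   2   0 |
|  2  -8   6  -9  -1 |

Expand along column 5 (it has 4 zeros):
  + (-1) · M_55   where M_55 = det([2 5 1 6; 1 1 7 -1; -1 -5 -9 0; 6 -8 -2 2]) = -406
det = (+1)·(-1)·(-406) = 406

406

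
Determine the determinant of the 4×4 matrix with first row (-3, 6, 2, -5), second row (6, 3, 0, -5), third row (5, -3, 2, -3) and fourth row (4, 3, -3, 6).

Expand along row 2 (it has 1 zero):
  − (6) · M_21   where M_21 = det([6 2 -5; -3 2 -3; 3 -3 6]) = 21
  + (3) · M_22   where M_22 = det([-3 2 -5; 5 2 -3; 4 -3 6]) = 22
  + (-5) · M_24   where M_24 = det([-3 6 2; 5 -3 2; 4 3 -3]) = 183
det = (-1)·(6)·(21) + (+1)·(3)·(22) + (+1)·(-5)·(183) = -975

-975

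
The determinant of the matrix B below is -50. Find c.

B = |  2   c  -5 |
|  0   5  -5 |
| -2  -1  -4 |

Expanding along the column containing c, det(B) is linear in c: det(B) = (10)·c + (-100).
Set (10)·c + (-100) = -50  ⇒  (10)·c = 50  ⇒  c = 5.

5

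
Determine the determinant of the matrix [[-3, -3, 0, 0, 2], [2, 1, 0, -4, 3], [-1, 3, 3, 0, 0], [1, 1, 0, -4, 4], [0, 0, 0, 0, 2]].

The determinant is -72.

Expand along row 5 (it has 4 zeros):
  + (2) · M_55   where M_55 = det([-3 -3 0 0; 2 1 0 -4; -1 3 3 0; 1 1 0 -4]) = -36
det = (+1)·(2)·(-36) = -72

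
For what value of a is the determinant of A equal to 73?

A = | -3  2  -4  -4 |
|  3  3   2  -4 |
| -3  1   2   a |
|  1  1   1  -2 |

Expanding along the row containing a, det(A) is linear in a: det(A) = (5)·a + (68).
Set (5)·a + (68) = 73  ⇒  (5)·a = 5  ⇒  a = 1.

1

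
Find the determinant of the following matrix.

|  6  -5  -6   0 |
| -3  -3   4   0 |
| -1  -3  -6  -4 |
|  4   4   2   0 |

Expand along column 4 (it has 3 zeros):
  − (-4) · M_34   where M_34 = det([6 -5 -6; -3 -3 4; 4 4 2]) = -242
det = (-1)·(-4)·(-242) = -968

The determinant is -968.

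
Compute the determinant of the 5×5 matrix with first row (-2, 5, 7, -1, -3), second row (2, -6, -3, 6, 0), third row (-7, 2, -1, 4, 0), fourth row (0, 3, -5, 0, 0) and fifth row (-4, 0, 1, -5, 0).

Expand along column 5 (it has 4 zeros):
  + (-3) · M_15   where M_15 = det([2 -6 -3 6; -7 2 -1 4; 0 3 -5 0; -4 0 1 -5]) = -1937
det = (+1)·(-3)·(-1937) = 5811

5811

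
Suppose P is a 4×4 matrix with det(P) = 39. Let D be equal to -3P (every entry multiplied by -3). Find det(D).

For a 4×4 matrix, det(-3P) = (-3)^4·det(P) = 81·det(P).
det(D) = (81)·(39) = 3159

3159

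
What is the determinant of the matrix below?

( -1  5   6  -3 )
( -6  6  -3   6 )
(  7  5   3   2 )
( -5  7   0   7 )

-1542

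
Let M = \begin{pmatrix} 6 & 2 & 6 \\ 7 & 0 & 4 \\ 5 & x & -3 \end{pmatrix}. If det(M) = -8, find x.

Expanding along the row containing x, det(M) is linear in x: det(M) = (18)·x + (82).
Set (18)·x + (82) = -8  ⇒  (18)·x = -90  ⇒  x = -5.

x = -5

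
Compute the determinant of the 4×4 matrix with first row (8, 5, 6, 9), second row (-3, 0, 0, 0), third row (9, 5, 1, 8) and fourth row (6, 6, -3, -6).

1107

Expand along row 2 (it has 3 zeros):
  − (-3) · M_21   where M_21 = det([5 6 9; 5 1 8; 6 -3 -6]) = 369
det = (-1)·(-3)·(369) = 1107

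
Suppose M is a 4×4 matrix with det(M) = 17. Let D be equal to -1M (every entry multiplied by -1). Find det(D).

17

For a 4×4 matrix, det(-1M) = (-1)^4·det(M) = 1·det(M).
det(D) = (1)·(17) = 17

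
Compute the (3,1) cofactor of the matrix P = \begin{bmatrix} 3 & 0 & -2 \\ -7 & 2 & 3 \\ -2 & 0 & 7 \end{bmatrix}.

Delete row 3 and column 1; the remaining 2×2 submatrix is [0 -2; 2 3].
Its determinant is 0·3 − (-2)·2 = 4.
The cofactor carries sign (−1)^(3+1) = +1, so C_{3,1} = +(4) = 4.

4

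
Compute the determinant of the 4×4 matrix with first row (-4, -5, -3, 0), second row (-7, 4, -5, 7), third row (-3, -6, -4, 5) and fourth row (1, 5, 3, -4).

The determinant is 165.

Expand along row 1 (it has 1 zero):
  + (-4) · M_11   where M_11 = det([4 -5 7; -6 -4 5; 5 3 -4]) = 13
  − (-5) · M_12   where M_12 = det([-7 -5 7; -3 -4 5; 1 3 -4]) = -7
  + (-3) · M_13   where M_13 = det([-7 4 7; -3 -6 5; 1 5 -4]) = -84
det = (+1)·(-4)·(13) + (-1)·(-5)·(-7) + (+1)·(-3)·(-84) = 165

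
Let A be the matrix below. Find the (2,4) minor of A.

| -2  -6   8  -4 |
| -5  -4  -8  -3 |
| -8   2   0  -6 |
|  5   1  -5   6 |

Delete row 2 and column 4; the remaining 3×3 submatrix is [-2 -6 8; -8 2 0; 5 1 -5].
Its determinant is 116.

116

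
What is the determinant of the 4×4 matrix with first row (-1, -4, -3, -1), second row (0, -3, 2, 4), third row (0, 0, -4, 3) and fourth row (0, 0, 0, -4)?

The matrix is upper triangular, so the determinant is the product of the diagonal entries:
det = (-1) · (-3) · (-4) · (-4) = 48

48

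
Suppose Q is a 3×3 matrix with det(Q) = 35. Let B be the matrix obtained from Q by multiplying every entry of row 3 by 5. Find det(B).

Scaling one row by 5 multiplies the determinant by 5.
det(B) = (5)·(35) = 175

175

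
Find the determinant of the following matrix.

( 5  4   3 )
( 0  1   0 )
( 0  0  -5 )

-25

The matrix is upper triangular, so the determinant is the product of the diagonal entries:
det = (5) · (1) · (-5) = -25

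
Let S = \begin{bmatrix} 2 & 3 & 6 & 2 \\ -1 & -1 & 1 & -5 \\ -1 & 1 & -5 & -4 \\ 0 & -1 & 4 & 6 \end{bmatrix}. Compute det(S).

|S| = -160

Expand along row 4 (it has 1 zero):
  + (-1) · M_42   where M_42 = det([2 6 2; -1 1 -5; -1 -5 -4]) = -40
  − (4) · M_43   where M_43 = det([2 3 2; -1 -1 -5; -1 1 -4]) = 17
  + (6) · M_44   where M_44 = det([2 3 6; -1 -1 1; -1 1 -5]) = -22
det = (+1)·(-1)·(-40) + (-1)·(4)·(17) + (+1)·(6)·(-22) = -160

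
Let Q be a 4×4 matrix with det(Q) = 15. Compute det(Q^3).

The determinant is 3375.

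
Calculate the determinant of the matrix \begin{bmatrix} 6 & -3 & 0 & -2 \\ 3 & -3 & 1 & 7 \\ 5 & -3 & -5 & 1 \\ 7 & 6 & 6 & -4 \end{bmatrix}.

Expand along row 1 (it has 1 zero):
  + (6) · M_11   where M_11 = det([-3 1 7; -3 -5 1; 6 6 -4]) = 36
  − (-3) · M_12   where M_12 = det([3 1 7; 5 -5 1; 7 6 -4]) = 524
  − (-2) · M_14   where M_14 = det([3 -3 1; 5 -3 -5; 7 6 6]) = 282
det = (+1)·(6)·(36) + (-1)·(-3)·(524) + (-1)·(-2)·(282) = 2352

The determinant is 2352.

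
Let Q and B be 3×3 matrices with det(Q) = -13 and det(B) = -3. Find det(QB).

det(QB) = 39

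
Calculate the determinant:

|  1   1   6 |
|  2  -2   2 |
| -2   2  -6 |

16

Expand along column 1:
  + 1 · |-2 2; 2 -6| = 1·(12 − 4) = 8
  − 2 · |1 6; 2 -6| = −2·(-6 − 12) = 36
  + (-2) · |1 6; -2 2| = (-2)·(2 − (-12)) = -28
Sum: (8) + (36) + (-28) = 16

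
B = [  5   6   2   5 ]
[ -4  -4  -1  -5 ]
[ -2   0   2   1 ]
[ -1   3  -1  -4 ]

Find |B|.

|B| = 99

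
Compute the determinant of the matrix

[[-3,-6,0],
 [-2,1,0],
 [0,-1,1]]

The determinant is -15.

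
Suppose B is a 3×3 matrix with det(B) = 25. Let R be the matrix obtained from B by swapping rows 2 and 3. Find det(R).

Swapping two rows multiplies the determinant by −1.
det(R) = (-1)·(25) = -25

det(R) = -25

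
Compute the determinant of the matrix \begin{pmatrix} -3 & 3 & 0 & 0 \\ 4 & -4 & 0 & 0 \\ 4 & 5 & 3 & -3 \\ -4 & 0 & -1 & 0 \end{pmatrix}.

0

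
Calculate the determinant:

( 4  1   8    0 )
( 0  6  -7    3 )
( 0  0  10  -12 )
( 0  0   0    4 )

The determinant is 960.

The matrix is upper triangular, so the determinant is the product of the diagonal entries:
det = (4) · (6) · (10) · (4) = 960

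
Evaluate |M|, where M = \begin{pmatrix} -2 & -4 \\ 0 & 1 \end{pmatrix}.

det(M) = (-2)·1 − (-4)·0 = -2 − 0 = -2

det(M) = -2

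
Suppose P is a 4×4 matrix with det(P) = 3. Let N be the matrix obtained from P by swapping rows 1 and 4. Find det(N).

Swapping two rows multiplies the determinant by −1.
det(N) = (-1)·(3) = -3

-3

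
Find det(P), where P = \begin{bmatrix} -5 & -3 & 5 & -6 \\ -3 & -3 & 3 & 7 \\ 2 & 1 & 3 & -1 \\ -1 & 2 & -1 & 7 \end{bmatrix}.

873

Expand along row 1:
  + (-5) · M_11   where M_11 = det([-3 3 7; 1 3 -1; 2 -1 7]) = -136
  − (-3) · M_12   where M_12 = det([-3 3 7; 2 3 -1; -1 -1 7]) = -92
  + (5) · M_13   where M_13 = det([-3 -3 7; 2 1 -1; -1 2 7]) = 47
  − (-6) · M_14   where M_14 = det([-3 -3 3; 2 1 3; -1 2 -1]) = 39
det = (+1)·(-5)·(-136) + (-1)·(-3)·(-92) + (+1)·(5)·(47) + (-1)·(-6)·(39) = 873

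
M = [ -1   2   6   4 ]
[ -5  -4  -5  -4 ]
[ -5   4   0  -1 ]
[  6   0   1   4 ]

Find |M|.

Expand along row 3 (it has 1 zero):
  + (-5) · M_31   where M_31 = det([2 6 4; -4 -5 -4; 0 1 4]) = 48
  − (4) · M_32   where M_32 = det([-1 6 4; -5 -5 -4; 6 1 4]) = 92
  − (-1) · M_34   where M_34 = det([-1 2 6; -5 -4 -5; 6 0 1]) = 98
det = (+1)·(-5)·(48) + (-1)·(4)·(92) + (-1)·(-1)·(98) = -510

-510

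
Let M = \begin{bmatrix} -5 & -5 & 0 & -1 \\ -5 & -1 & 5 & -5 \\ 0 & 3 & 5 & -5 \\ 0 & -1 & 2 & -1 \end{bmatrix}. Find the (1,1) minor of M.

-20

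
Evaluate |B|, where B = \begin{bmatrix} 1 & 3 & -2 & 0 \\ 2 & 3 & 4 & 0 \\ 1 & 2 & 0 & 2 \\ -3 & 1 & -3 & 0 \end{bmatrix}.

Expand along column 4 (it has 3 zeros):
  − (2) · M_34   where M_34 = det([1 3 -2; 2 3 4; -3 1 -3]) = -53
det = (-1)·(2)·(-53) = 106

106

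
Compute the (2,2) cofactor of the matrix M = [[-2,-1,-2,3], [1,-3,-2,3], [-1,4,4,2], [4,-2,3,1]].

Delete row 2 and column 2; the remaining 3×3 submatrix is [-2 -2 3; -1 4 2; 4 3 1].
Its determinant is -71.
The cofactor carries sign (−1)^(2+2) = +1, so C_{2,2} = +(-71) = -71.

-71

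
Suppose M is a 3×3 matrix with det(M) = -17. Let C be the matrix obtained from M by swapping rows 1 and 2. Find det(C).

The determinant is 17.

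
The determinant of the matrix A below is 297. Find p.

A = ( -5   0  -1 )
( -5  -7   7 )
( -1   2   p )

Expanding along the row containing p, det(A) is linear in p: det(A) = (35)·p + (87).
Set (35)·p + (87) = 297  ⇒  (35)·p = 210  ⇒  p = 6.

6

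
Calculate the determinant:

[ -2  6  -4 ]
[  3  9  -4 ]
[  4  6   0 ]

-72

Expand along column 3:
  + (-4) · |3 9; 4 6| = (-4)·(18 − 36) = 72
  − (-4) · |-2 6; 4 6| = −(-4)·(-12 − 24) = -144
Sum: (72) + (-144) = -72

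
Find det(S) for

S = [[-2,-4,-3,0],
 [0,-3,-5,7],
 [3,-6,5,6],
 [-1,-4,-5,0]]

Expand along column 4 (it has 2 zeros):
  + (7) · M_24   where M_24 = det([-2 -4 -3; 3 -6 5; -1 -4 -5]) = -86
  − (6) · M_34   where M_34 = det([-2 -4 -3; 0 -3 -5; -1 -4 -5]) = -1
det = (+1)·(7)·(-86) + (-1)·(6)·(-1) = -596

|S| = -596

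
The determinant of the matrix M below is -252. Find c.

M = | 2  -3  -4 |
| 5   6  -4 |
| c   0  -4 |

c = -4

Expanding along the row containing c, det(M) is linear in c: det(M) = (36)·c + (-108).
Set (36)·c + (-108) = -252  ⇒  (36)·c = -144  ⇒  c = -4.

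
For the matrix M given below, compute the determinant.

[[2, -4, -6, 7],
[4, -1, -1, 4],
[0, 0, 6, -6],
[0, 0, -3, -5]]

M is block upper-triangular with a 2×2 block and a 2×2 block on the diagonal, so its determinant equals the product of the determinants of the diagonal blocks.
det of the 2×2 block = 14
det of the 2×2 block = -48
det = (14)·(-48) = -672

det(M) = -672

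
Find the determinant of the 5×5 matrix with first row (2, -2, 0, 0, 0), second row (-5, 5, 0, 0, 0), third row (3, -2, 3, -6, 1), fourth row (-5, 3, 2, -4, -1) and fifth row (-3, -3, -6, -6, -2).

The matrix is block lower-triangular with a 2×2 block and a 3×3 block on the diagonal, so its determinant equals the product of the determinants of the diagonal blocks.
det of the 2×2 block = 0
det of the 3×3 block = -90
det = (0)·(-90) = 0

The determinant is 0.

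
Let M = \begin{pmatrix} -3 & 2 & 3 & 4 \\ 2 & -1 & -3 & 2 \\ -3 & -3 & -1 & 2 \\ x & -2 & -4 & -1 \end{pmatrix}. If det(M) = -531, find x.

x = -7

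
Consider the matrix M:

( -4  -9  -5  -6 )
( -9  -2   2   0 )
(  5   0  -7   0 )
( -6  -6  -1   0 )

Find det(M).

The determinant is 1344.

Expand along column 4 (it has 3 zeros):
  − (-6) · M_14   where M_14 = det([-9 -2 2; 5 0 -7; -6 -6 -1]) = 224
det = (-1)·(-6)·(224) = 1344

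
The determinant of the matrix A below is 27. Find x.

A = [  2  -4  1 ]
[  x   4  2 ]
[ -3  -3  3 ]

Expanding along the row containing x, det(A) is linear in x: det(A) = (9)·x + (72).
Set (9)·x + (72) = 27  ⇒  (9)·x = -45  ⇒  x = -5.

-5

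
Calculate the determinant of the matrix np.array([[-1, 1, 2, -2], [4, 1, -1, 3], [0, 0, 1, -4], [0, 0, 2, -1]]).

-35

The matrix is block upper-triangular with a 2×2 block and a 2×2 block on the diagonal, so its determinant equals the product of the determinants of the diagonal blocks.
det of the 2×2 block = -5
det of the 2×2 block = 7
det = (-5)·(7) = -35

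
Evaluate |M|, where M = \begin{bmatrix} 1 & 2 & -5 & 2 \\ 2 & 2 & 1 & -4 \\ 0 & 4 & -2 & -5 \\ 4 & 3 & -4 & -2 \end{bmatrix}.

Expand along row 3 (it has 1 zero):
  − (4) · M_32   where M_32 = det([1 -5 2; 2 1 -4; 4 -4 -2]) = 18
  + (-2) · M_33   where M_33 = det([1 2 2; 2 2 -4; 4 3 -2]) = -20
  − (-5) · M_34   where M_34 = det([1 2 -5; 2 2 1; 4 3 -4]) = 23
det = (-1)·(4)·(18) + (+1)·(-2)·(-20) + (-1)·(-5)·(23) = 83

det(M) = 83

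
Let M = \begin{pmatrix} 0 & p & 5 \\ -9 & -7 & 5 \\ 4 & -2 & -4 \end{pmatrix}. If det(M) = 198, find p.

p = 2

Expanding along the column containing p, det(M) is linear in p: det(M) = (-16)·p + (230).
Set (-16)·p + (230) = 198  ⇒  (-16)·p = -32  ⇒  p = 2.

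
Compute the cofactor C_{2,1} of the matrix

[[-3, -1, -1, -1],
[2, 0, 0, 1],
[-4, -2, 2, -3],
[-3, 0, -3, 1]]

1

Delete row 2 and column 1; the remaining 3×3 submatrix is [-1 -1 -1; -2 2 -3; 0 -3 1].
Its determinant is -1.
The cofactor carries sign (−1)^(2+1) = −1, so C_{2,1} = −(-1) = 1.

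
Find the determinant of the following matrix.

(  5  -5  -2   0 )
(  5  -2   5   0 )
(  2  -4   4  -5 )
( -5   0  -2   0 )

Expand along column 4 (it has 3 zeros):
  − (-5) · M_34   where M_34 = det([5 -5 -2; 5 -2 5; -5 0 -2]) = 115
det = (-1)·(-5)·(115) = 575

The determinant is 575.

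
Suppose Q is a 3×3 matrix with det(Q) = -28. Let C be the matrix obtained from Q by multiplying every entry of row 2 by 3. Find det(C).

det(C) = -84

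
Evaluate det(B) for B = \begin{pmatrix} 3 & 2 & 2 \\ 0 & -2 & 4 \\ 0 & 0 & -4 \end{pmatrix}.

B is upper triangular, so det(B) is the product of the diagonal entries:
det = (3) · (-2) · (-4) = 24

det(B) = 24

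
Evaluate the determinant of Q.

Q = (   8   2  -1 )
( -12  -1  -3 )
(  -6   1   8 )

Expand along row 1:
  + 8 · |-1 -3; 1 8| = 8·(-8 − (-3)) = -40
  − 2 · |-12 -3; -6 8| = −2·(-96 − 18) = 228
  + (-1) · |-12 -1; -6 1| = (-1)·(-12 − 6) = 18
Sum: (-40) + (228) + (18) = 206

206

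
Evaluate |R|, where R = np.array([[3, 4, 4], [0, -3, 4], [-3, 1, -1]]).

Expand along row 2:
  + (-3) · |3 4; -3 -1| = (-3)·(-3 − (-12)) = -27
  − 4 · |3 4; -3 1| = −4·(3 − (-12)) = -60
Sum: (-27) + (-60) = -87

det(R) = -87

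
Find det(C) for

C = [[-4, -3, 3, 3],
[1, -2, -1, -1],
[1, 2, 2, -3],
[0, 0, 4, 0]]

|C| = 104

Expand along row 4 (it has 3 zeros):
  − (4) · M_43   where M_43 = det([-4 -3 3; 1 -2 -1; 1 2 -3]) = -26
det = (-1)·(4)·(-26) = 104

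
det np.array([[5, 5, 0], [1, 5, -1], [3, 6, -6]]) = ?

Expand along column 3:
  − (-1) · |5 5; 3 6| = −(-1)·(30 − 15) = 15
  + (-6) · |5 5; 1 5| = (-6)·(25 − 5) = -120
Sum: (15) + (-120) = -105

-105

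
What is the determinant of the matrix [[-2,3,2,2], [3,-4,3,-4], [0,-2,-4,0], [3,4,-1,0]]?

Expand along row 3 (it has 2 zeros):
  − (-2) · M_32   where M_32 = det([-2 2 2; 3 3 -4; 3 -1 0]) = -40
  + (-4) · M_33   where M_33 = det([-2 3 2; 3 -4 -4; 3 4 0]) = -20
det = (-1)·(-2)·(-40) + (+1)·(-4)·(-20) = 0

The determinant is 0.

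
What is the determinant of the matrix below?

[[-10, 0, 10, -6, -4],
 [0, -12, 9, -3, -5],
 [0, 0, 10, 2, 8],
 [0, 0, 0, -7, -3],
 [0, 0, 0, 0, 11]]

The matrix is upper triangular, so the determinant is the product of the diagonal entries:
det = (-10) · (-12) · (10) · (-7) · (11) = -92400

The determinant is -92400.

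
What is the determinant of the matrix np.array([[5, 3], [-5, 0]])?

det = 5·0 − 3·(-5) = 0 − (-15) = 15

The determinant is 15.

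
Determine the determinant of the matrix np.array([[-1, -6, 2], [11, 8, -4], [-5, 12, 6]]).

524

Expand along row 1:
  + (-1) · |8 -4; 12 6| = (-1)·(48 − (-48)) = -96
  − (-6) · |11 -4; -5 6| = −(-6)·(66 − 20) = 276
  + 2 · |11 8; -5 12| = 2·(132 − (-40)) = 344
Sum: (-96) + (276) + (344) = 524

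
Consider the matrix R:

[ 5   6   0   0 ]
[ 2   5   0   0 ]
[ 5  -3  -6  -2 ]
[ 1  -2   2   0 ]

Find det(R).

R is block lower-triangular with a 2×2 block and a 2×2 block on the diagonal, so its determinant equals the product of the determinants of the diagonal blocks.
det of the 2×2 block = 13
det of the 2×2 block = 4
det = (13)·(4) = 52

det(R) = 52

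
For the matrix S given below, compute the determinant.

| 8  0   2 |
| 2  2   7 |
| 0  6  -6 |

Expand along row 1:
  + 8 · |2 7; 6 -6| = 8·(-12 − 42) = -432
  + 2 · |2 2; 0 6| = 2·(12 − 0) = 24
Sum: (-432) + (24) = -408

-408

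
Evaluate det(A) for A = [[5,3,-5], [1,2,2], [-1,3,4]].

|A| = -33

Expand along column 1:
  + 5 · |2 2; 3 4| = 5·(8 − 6) = 10
  − 1 · |3 -5; 3 4| = −1·(12 − (-15)) = -27
  + (-1) · |3 -5; 2 2| = (-1)·(6 − (-10)) = -16
Sum: (10) + (-27) + (-16) = -33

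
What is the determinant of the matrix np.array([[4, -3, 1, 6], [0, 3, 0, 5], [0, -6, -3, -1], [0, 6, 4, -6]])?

Expand along column 1 (it has 3 zeros):
  + (4) · M_11   where M_11 = det([3 0 5; -6 -3 -1; 6 4 -6]) = 36
det = (+1)·(4)·(36) = 144

The determinant is 144.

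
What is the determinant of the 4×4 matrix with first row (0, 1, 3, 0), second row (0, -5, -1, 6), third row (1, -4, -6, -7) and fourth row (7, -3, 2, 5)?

The determinant is 942.

Expand along row 1 (it has 2 zeros):
  − (1) · M_12   where M_12 = det([0 -1 6; 1 -6 -7; 7 2 5]) = 318
  + (3) · M_13   where M_13 = det([0 -5 6; 1 -4 -7; 7 -3 5]) = 420
det = (-1)·(1)·(318) + (+1)·(3)·(420) = 942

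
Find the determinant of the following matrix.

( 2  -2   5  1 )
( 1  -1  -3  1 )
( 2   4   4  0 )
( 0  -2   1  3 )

180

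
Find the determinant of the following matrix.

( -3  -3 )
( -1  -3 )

det = (-3)·(-3) − (-3)·(-1) = 9 − 3 = 6

6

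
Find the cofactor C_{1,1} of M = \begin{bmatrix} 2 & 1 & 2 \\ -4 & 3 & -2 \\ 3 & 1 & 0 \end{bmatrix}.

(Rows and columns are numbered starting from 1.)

2

Delete row 1 and column 1; the remaining 2×2 submatrix is [3 -2; 1 0].
Its determinant is 3·0 − (-2)·1 = 2.
The cofactor carries sign (−1)^(1+1) = +1, so C_{1,1} = +(2) = 2.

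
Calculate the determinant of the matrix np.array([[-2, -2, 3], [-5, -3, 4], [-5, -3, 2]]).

8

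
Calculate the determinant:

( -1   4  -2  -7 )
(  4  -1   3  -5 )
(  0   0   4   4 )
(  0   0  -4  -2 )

The matrix is block upper-triangular with a 2×2 block and a 2×2 block on the diagonal, so its determinant equals the product of the determinants of the diagonal blocks.
det of the 2×2 block = -15
det of the 2×2 block = 8
det = (-15)·(8) = -120

-120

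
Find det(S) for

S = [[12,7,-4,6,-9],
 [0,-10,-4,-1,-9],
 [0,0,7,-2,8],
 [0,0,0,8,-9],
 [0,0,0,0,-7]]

det(S) = 47040

S is upper triangular, so det(S) is the product of the diagonal entries:
det = (12) · (-10) · (7) · (8) · (-7) = 47040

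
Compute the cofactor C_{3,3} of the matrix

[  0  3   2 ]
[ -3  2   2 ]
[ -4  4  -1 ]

9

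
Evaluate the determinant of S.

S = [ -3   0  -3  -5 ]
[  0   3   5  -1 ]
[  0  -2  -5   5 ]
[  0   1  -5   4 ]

Expand along column 1 (it has 3 zeros):
  + (-3) · M_11   where M_11 = det([3 5 -1; -2 -5 5; 1 -5 4]) = 65
det = (+1)·(-3)·(65) = -195

-195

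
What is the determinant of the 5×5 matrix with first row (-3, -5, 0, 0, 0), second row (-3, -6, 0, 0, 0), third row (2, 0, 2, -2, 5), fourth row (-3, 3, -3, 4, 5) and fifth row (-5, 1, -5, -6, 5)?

The matrix is block lower-triangular with a 2×2 block and a 3×3 block on the diagonal, so its determinant equals the product of the determinants of the diagonal blocks.
det of the 2×2 block = 3
det of the 3×3 block = 310
det = (3)·(310) = 930

The determinant is 930.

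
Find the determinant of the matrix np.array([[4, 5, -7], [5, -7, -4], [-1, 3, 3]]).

Expand along row 1:
  + 4 · |-7 -4; 3 3| = 4·(-21 − (-12)) = -36
  − 5 · |5 -4; -1 3| = −5·(15 − 4) = -55
  + (-7) · |5 -7; -1 3| = (-7)·(15 − 7) = -56
Sum: (-36) + (-55) + (-56) = -147

-147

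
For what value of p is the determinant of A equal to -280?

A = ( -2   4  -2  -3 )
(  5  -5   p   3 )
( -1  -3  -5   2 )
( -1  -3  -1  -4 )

p = 5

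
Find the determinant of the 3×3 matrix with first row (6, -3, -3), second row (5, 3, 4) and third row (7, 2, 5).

Expand along column 1:
  + 6 · |3 4; 2 5| = 6·(15 − 8) = 42
  − 5 · |-3 -3; 2 5| = −5·(-15 − (-6)) = 45
  + 7 · |-3 -3; 3 4| = 7·(-12 − (-9)) = -21
Sum: (42) + (45) + (-21) = 66

66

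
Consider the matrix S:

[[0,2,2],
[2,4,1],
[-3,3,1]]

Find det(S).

Expand along column 1:
  − 2 · |2 2; 3 1| = −2·(2 − 6) = 8
  + (-3) · |2 2; 4 1| = (-3)·(2 − 8) = 18
Sum: (8) + (18) = 26

|S| = 26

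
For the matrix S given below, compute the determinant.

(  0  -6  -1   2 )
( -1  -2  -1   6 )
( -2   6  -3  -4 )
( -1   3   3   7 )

Expand along row 1 (it has 1 zero):
  − (-6) · M_12   where M_12 = det([-1 -1 6; -2 -3 -4; -1 3 7]) = -63
  + (-1) · M_13   where M_13 = det([-1 -2 6; -2 6 -4; -1 3 7]) = -90
  − (2) · M_14   where M_14 = det([-1 -2 -1; -2 6 -3; -1 3 3]) = -45
det = (-1)·(-6)·(-63) + (+1)·(-1)·(-90) + (-1)·(2)·(-45) = -198

The determinant is -198.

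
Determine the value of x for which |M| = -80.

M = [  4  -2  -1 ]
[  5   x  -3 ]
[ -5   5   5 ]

Expanding along the row containing x, det(M) is linear in x: det(M) = (15)·x + (55).
Set (15)·x + (55) = -80  ⇒  (15)·x = -135  ⇒  x = -9.

x = -9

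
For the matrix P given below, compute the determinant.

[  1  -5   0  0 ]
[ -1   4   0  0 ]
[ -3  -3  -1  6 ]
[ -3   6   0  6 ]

P is block lower-triangular with a 2×2 block and a 2×2 block on the diagonal, so its determinant equals the product of the determinants of the diagonal blocks.
det of the 2×2 block = -1
det of the 2×2 block = -6
det = (-1)·(-6) = 6

6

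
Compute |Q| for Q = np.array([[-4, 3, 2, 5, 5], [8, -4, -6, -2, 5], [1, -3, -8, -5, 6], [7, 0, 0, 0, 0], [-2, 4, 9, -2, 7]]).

Expand along row 4 (it has 4 zeros):
  − (7) · M_41   where M_41 = det([3 2 5 5; -4 -6 -2 5; -3 -8 -5 6; 4 9 -2 7]) = 1870
det = (-1)·(7)·(1870) = -13090

det(Q) = -13090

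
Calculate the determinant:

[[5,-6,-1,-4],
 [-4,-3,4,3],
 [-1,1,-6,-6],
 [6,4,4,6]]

Expand along row 1:
  + (5) · M_11   where M_11 = det([-3 4 3; 1 -6 -6; 4 4 6]) = 0
  − (-6) · M_12   where M_12 = det([-4 4 3; -1 -6 -6; 6 4 6]) = 24
  + (-1) · M_13   where M_13 = det([-4 -3 3; -1 1 -6; 6 4 6]) = -60
  − (-4) · M_14   where M_14 = det([-4 -3 4; -1 1 -6; 6 4 4]) = -56
det = (+1)·(5)·(0) + (-1)·(-6)·(24) + (+1)·(-1)·(-60) + (-1)·(-4)·(-56) = -20

-20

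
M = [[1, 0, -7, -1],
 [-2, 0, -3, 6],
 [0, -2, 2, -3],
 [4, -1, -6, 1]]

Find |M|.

-389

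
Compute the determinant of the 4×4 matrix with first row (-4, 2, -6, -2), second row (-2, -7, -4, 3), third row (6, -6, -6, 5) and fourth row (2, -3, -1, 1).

528

Expand along row 1:
  + (-4) · M_11   where M_11 = det([-7 -4 3; -6 -6 5; -3 -1 1]) = 7
  − (2) · M_12   where M_12 = det([-2 -4 3; 6 -6 5; 2 -1 1]) = 4
  + (-6) · M_13   where M_13 = det([-2 -7 3; 6 -6 5; 2 -3 1]) = -64
  − (-2) · M_14   where M_14 = det([-2 -7 -4; 6 -6 -6; 2 -3 -1]) = 90
det = (+1)·(-4)·(7) + (-1)·(2)·(4) + (+1)·(-6)·(-64) + (-1)·(-2)·(90) = 528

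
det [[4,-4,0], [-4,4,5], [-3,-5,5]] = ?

160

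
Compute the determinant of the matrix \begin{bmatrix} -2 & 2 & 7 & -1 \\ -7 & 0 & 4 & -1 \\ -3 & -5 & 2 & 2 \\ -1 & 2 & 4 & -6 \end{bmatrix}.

-1053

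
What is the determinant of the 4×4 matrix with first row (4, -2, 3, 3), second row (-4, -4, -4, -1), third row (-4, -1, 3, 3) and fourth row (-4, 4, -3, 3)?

Expand along row 1:
  + (4) · M_11   where M_11 = det([-4 -4 -1; -1 3 3; 4 -3 3]) = -123
  − (-2) · M_12   where M_12 = det([-4 -4 -1; -4 3 3; -4 -3 3]) = -96
  + (3) · M_13   where M_13 = det([-4 -4 -1; -4 -1 3; -4 4 3]) = 80
  − (3) · M_14   where M_14 = det([-4 -4 -4; -4 -1 3; -4 4 -3]) = 212
det = (+1)·(4)·(-123) + (-1)·(-2)·(-96) + (+1)·(3)·(80) + (-1)·(3)·(212) = -1080

-1080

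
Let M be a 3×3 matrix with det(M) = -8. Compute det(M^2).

det(M^2) = (det M)^2 = (-8)^2 = 64

64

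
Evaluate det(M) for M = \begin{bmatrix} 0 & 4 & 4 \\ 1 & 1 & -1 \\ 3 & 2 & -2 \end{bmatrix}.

Expand along column 1:
  − 1 · |4 4; 2 -2| = −1·(-8 − 8) = 16
  + 3 · |4 4; 1 -1| = 3·(-4 − 4) = -24
Sum: (16) + (-24) = -8

-8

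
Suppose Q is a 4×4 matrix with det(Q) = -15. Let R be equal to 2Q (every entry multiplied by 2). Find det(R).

For a 4×4 matrix, det(2Q) = 2^4·det(Q) = 16·det(Q).
det(R) = (16)·(-15) = -240

|R| = -240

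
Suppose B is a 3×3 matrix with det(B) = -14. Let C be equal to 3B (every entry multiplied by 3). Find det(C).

For a 3×3 matrix, det(3B) = 3^3·det(B) = 27·det(B).
det(C) = (27)·(-14) = -378

-378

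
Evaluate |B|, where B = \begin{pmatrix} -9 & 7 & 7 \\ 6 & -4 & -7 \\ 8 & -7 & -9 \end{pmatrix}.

33

Expand along column 1:
  + (-9) · |-4 -7; -7 -9| = (-9)·(36 − 49) = 117
  − 6 · |7 7; -7 -9| = −6·(-63 − (-49)) = 84
  + 8 · |7 7; -4 -7| = 8·(-49 − (-28)) = -168
Sum: (117) + (84) + (-168) = 33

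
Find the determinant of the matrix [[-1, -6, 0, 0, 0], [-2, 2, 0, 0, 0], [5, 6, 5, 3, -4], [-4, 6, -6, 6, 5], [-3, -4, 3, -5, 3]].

-3724

The matrix is block lower-triangular with a 2×2 block and a 3×3 block on the diagonal, so its determinant equals the product of the determinants of the diagonal blocks.
det of the 2×2 block = -14
det of the 3×3 block = 266
det = (-14)·(266) = -3724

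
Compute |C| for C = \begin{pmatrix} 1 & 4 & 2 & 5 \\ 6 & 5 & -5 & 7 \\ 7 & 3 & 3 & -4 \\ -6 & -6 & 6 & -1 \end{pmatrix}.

-1872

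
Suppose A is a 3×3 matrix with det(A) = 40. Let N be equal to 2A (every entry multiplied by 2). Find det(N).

For a 3×3 matrix, det(2A) = 2^3·det(A) = 8·det(A).
det(N) = (8)·(40) = 320

The determinant is 320.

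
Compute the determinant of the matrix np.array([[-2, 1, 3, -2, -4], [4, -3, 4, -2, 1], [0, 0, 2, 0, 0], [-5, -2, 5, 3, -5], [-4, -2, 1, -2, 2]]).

1524

Expand along row 3 (it has 4 zeros):
  + (2) · M_33   where M_33 = det([-2 1 -2 -4; 4 -3 -2 1; -5 -2 3 -5; -4 -2 -2 2]) = 762
det = (+1)·(2)·(762) = 1524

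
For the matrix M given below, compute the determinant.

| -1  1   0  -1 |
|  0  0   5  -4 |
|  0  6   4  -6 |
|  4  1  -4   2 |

Expand along row 2 (it has 2 zeros):
  − (5) · M_23   where M_23 = det([-1 1 -1; 0 6 -6; 4 1 2]) = -18
  + (-4) · M_24   where M_24 = det([-1 1 0; 0 6 4; 4 1 -4]) = 44
det = (-1)·(5)·(-18) + (+1)·(-4)·(44) = -86

-86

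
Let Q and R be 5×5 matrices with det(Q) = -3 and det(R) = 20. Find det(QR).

-60

det(QR) = det(Q)·det(R) = (-3)·(20) = -60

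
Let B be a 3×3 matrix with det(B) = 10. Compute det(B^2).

100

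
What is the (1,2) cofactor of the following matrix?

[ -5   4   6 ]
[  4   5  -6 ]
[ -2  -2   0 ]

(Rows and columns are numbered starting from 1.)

The cofactor is 12.

Delete row 1 and column 2; the remaining 2×2 submatrix is [4 -6; -2 0].
Its determinant is 4·0 − (-6)·(-2) = -12.
The cofactor carries sign (−1)^(1+2) = −1, so C_{1,2} = −(-12) = 12.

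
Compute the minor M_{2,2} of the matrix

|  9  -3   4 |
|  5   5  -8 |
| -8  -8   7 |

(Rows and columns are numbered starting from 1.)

Delete row 2 and column 2; the remaining 2×2 submatrix is [9 4; -8 7].
Its determinant is 9·7 − 4·(-8) = 95.

95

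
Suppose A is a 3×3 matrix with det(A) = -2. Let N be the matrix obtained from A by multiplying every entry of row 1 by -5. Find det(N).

Scaling one row by -5 multiplies the determinant by -5.
det(N) = (-5)·(-2) = 10

10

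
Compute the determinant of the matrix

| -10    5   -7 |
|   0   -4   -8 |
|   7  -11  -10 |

Expand along column 1:
  + (-10) · |-4 -8; -11 -10| = (-10)·(40 − 88) = 480
  + 7 · |5 -7; -4 -8| = 7·(-40 − 28) = -476
Sum: (480) + (-476) = 4

4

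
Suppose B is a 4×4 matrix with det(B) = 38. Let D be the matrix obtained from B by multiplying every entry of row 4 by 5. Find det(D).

|D| = 190

Scaling one row by 5 multiplies the determinant by 5.
det(D) = (5)·(38) = 190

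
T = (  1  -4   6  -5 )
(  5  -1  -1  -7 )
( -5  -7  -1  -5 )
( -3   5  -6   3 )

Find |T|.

Expand along row 1:
  + (1) · M_11   where M_11 = det([-1 -1 -7; -7 -1 -5; 5 -6 3]) = -292
  − (-4) · M_12   where M_12 = det([5 -1 -7; -5 -1 -5; -3 -6 3]) = -384
  + (6) · M_13   where M_13 = det([5 -1 -7; -5 -7 -5; -3 5 3]) = 312
  − (-5) · M_14   where M_14 = det([5 -1 -1; -5 -7 -1; -3 5 -6]) = 308
det = (+1)·(1)·(-292) + (-1)·(-4)·(-384) + (+1)·(6)·(312) + (-1)·(-5)·(308) = 1584

det(T) = 1584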